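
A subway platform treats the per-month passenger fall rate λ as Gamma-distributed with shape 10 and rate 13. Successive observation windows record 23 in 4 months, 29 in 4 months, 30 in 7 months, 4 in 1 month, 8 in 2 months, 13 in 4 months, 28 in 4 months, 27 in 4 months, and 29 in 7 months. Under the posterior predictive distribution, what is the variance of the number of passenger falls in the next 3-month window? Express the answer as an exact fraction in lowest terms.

31959/2500

Total count: 23 + 29 + 30 + 4 + 8 + 13 + 28 + 27 + 29 = 191.
Total exposure: 4 + 4 + 7 + 1 + 2 + 4 + 4 + 4 + 7 = 37 months.
By Gamma–Poisson conjugacy, the posterior is Gamma(α + Σx, β + Σt) = Gamma(10 + 191, 13 + 37) = Gamma(201, 50).
The posterior predictive for a window of length T is Negative Binomial with variance T·α'·(β'+T)/β'² = 3·201·53/2500 = 31959/2500.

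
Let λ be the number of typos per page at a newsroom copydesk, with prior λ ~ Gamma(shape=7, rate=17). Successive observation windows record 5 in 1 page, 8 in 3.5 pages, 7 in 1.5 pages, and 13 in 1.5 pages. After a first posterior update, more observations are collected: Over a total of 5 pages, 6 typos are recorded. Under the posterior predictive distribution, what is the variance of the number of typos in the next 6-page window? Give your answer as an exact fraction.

Total count: 5 + 8 + 7 + 13 = 33.
Total exposure: 1 + 3.5 + 1.5 + 1.5 = 7.5 pages.
After the first batch: Gamma(7 + 33, 17 + 7.5) = Gamma(40, 49/2).
Total count 6 over total exposure 5 pages.
After the second batch: Gamma(40 + 6, 49/2 + 5) = Gamma(46, 59/2).
The posterior predictive for a window of length T is Negative Binomial with variance T·α'·(β'+T)/β'² = 6·46·(71/2)/(3481/4) = 39192/3481.

39192/3481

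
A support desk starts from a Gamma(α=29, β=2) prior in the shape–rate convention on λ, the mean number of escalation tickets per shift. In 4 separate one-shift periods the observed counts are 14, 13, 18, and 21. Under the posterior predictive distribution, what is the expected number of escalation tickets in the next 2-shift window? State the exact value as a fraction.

95/3

Total count: 14 + 13 + 18 + 21 = 66.
Total exposure: 4 shifts.
Gamma(α, β) with Poisson data over total exposure Σt gives posterior Gamma(α+Σx, β+Σt) = Gamma(95, 6).
Predictive mean over a 2-shift window = T·E[λ|data] = 2·95/6 = 95/3.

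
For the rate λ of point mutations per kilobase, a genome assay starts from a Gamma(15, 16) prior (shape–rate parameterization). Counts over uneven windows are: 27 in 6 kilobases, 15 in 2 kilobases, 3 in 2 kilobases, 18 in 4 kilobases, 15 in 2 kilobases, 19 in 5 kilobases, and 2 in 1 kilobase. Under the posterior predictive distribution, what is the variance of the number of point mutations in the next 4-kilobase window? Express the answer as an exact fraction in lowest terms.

Total count: 27 + 15 + 3 + 18 + 15 + 19 + 2 = 99.
Total exposure: 6 + 2 + 2 + 4 + 2 + 5 + 1 = 22 kilobases.
Posterior: α' = 15 + 99 = 114, β' = 16 + 22 = 38.
The posterior predictive for a window of length T is Negative Binomial with variance T·α'·(β'+T)/β'² = 4·114·42/1444 = 252/19.

252/19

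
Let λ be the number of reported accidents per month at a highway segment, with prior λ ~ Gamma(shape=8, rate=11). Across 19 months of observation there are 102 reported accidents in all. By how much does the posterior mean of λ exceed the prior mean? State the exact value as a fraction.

97/33

Total count 102 over total exposure 19 months.
Gamma(α, β) with Poisson data over total exposure Σt gives posterior Gamma(α+Σx, β+Σt) = Gamma(110, 30).
Posterior mean = 110/30 = 11/3; prior mean = 8/11 = 8/11. Difference = 11/3 − 8/11 = 97/33.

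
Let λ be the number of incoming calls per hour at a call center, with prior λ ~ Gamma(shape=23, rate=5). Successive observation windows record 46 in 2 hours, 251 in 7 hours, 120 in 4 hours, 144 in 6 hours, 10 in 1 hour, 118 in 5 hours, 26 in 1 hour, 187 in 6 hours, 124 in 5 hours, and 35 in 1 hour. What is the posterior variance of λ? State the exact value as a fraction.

Total count: 46 + 251 + 120 + 144 + 10 + 118 + 26 + 187 + 124 + 35 = 1061.
Total exposure: 2 + 7 + 4 + 6 + 1 + 5 + 1 + 6 + 5 + 1 = 38 hours.
Conjugate update: add total count to the shape and total exposure to the rate, giving Gamma(1084, 43).
Posterior variance = α'/β'² = 1084/1849.

1084/1849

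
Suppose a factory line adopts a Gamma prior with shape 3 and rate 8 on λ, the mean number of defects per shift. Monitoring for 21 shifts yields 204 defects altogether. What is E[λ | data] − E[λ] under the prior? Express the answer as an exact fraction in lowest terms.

Total count 204 over total exposure 21 shifts.
Gamma(α, β) with Poisson data over total exposure Σt gives posterior Gamma(α+Σx, β+Σt) = Gamma(207, 29).
Posterior mean = 207/29 = 207/29; prior mean = 3/8 = 3/8. Difference = 207/29 − 3/8 = 1569/232.

1569/232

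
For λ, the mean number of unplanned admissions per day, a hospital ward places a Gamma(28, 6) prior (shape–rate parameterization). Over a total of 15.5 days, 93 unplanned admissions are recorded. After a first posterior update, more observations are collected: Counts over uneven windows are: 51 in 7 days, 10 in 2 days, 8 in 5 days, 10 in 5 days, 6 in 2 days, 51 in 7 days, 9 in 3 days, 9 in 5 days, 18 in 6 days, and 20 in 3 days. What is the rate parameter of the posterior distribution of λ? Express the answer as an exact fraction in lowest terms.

133/2

Total count 93 over total exposure 15.5 days.
After the first batch: Gamma(28 + 93, 6 + 15.5) = Gamma(121, 43/2).
Total count: 51 + 10 + 8 + 10 + 6 + 51 + 9 + 9 + 18 + 20 = 192.
Total exposure: 7 + 2 + 5 + 5 + 2 + 7 + 3 + 5 + 6 + 3 = 45 days.
After the second batch: Gamma(121 + 192, 43/2 + 45) = Gamma(313, 133/2).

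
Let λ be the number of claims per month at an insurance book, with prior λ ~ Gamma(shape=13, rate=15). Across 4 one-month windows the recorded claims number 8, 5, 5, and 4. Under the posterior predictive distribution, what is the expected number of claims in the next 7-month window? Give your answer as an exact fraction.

Total count: 8 + 5 + 5 + 4 = 22.
Total exposure: 4 months.
Gamma(α, β) with Poisson data over total exposure Σt gives posterior Gamma(α+Σx, β+Σt) = Gamma(35, 19).
Predictive mean over a 7-month window = T·E[λ|data] = 7·35/19 = 245/19.

245/19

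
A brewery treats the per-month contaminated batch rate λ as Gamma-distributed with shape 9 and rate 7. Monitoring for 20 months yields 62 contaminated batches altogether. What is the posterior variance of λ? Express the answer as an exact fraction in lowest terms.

71/729

Total count 62 over total exposure 20 months.
Posterior: α' = 9 + 62 = 71, β' = 7 + 20 = 27.
Posterior variance = α'/β'² = 71/729.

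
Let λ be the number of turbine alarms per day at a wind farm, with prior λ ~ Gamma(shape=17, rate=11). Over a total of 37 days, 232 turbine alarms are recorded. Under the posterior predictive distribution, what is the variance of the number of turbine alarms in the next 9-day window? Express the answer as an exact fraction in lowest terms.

14193/256

Total count 232 over total exposure 37 days.
Posterior: α' = 17 + 232 = 249, β' = 11 + 37 = 48.
The posterior predictive for a window of length T is Negative Binomial with variance T·α'·(β'+T)/β'² = 9·249·57/2304 = 14193/256.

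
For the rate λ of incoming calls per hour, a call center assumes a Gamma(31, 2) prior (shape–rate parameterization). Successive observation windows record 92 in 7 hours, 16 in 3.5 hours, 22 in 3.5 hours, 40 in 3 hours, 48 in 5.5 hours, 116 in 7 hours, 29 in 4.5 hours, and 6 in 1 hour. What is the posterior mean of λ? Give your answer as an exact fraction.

Total count: 92 + 16 + 22 + 40 + 48 + 116 + 29 + 6 = 369.
Total exposure: 7 + 3.5 + 3.5 + 3 + 5.5 + 7 + 4.5 + 1 = 35 hours.
Conjugate update: add total count to the shape and total exposure to the rate, giving Gamma(400, 37).
Posterior mean = α'/β' = 400/37.

400/37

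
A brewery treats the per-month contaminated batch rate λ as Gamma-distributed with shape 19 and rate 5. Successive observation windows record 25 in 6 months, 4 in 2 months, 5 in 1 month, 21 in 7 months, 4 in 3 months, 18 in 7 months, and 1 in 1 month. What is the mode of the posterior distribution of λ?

3

Total count: 25 + 4 + 5 + 21 + 4 + 18 + 1 = 78.
Total exposure: 6 + 2 + 1 + 7 + 3 + 7 + 1 = 27 months.
The Gamma prior is conjugate for the Poisson rate, so λ | data ~ Gamma(19+78, 5+27) = Gamma(97, 32).
Posterior mode = (α'−1)/β' = 96/32 = 3.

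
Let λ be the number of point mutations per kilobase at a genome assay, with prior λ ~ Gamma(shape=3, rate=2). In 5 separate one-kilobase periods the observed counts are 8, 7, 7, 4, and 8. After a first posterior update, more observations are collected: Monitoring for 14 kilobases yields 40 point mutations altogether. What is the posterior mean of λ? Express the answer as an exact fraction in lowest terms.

Total count: 8 + 7 + 7 + 4 + 8 = 34.
Total exposure: 5 kilobases.
After the first batch: Gamma(3 + 34, 2 + 5) = Gamma(37, 7).
Total count 40 over total exposure 14 kilobases.
After the second batch: Gamma(37 + 40, 7 + 14) = Gamma(77, 21).
Posterior mean = α'/β' = 77/21 = 11/3.

11/3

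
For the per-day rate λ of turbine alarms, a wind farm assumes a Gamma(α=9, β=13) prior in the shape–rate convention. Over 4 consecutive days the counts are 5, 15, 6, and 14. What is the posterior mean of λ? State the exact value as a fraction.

Total count: 5 + 15 + 6 + 14 = 40.
Total exposure: 4 days.
The Gamma prior is conjugate for the Poisson rate, so λ | data ~ Gamma(9+40, 13+4) = Gamma(49, 17).
Posterior mean = α'/β' = 49/17.

49/17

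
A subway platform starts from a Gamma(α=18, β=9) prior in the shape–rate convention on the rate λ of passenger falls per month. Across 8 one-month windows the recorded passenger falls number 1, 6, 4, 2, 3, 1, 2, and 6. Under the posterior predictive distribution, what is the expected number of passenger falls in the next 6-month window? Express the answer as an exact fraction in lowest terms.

258/17

Total count: 1 + 6 + 4 + 2 + 3 + 1 + 2 + 6 = 25.
Total exposure: 8 months.
By Gamma–Poisson conjugacy, the posterior is Gamma(α + Σx, β + Σt) = Gamma(18 + 25, 9 + 8) = Gamma(43, 17).
Predictive mean over a 6-month window = T·E[λ|data] = 6·43/17 = 258/17.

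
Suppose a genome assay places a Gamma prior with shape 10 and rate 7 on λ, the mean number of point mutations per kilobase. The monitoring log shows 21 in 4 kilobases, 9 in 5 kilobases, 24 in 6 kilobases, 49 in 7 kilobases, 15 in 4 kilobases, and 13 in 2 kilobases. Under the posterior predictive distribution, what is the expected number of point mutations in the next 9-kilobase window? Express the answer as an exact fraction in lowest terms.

1269/35

Total count: 21 + 9 + 24 + 49 + 15 + 13 = 131.
Total exposure: 4 + 5 + 6 + 7 + 4 + 2 = 28 kilobases.
The Gamma prior is conjugate for the Poisson rate, so λ | data ~ Gamma(10+131, 7+28) = Gamma(141, 35).
Predictive mean over a 9-kilobase window = T·E[λ|data] = 9·141/35 = 1269/35.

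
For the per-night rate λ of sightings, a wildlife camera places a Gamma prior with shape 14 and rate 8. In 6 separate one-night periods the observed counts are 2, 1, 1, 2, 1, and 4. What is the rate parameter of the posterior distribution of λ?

Total count: 2 + 1 + 1 + 2 + 1 + 4 = 11.
Total exposure: 6 nights.
Gamma(α, β) with Poisson data over total exposure Σt gives posterior Gamma(α+Σx, β+Σt) = Gamma(25, 14).

14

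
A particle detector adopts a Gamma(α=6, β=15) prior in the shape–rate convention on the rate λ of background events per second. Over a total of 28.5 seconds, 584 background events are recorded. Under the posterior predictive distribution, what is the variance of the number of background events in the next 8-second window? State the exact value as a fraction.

972320/7569

Total count 584 over total exposure 28.5 seconds.
Posterior: α' = 6 + 584 = 590, β' = 15 + 28.5 = 87/2.
The posterior predictive for a window of length T is Negative Binomial with variance T·α'·(β'+T)/β'² = 8·590·(103/2)/(7569/4) = 972320/7569.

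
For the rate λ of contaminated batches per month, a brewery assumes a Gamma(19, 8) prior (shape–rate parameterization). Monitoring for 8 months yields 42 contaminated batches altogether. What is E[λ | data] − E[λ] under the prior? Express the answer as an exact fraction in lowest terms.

Total count 42 over total exposure 8 months.
Posterior: α' = 19 + 42 = 61, β' = 8 + 8 = 16.
Posterior mean = 61/16 = 61/16; prior mean = 19/8 = 19/8. Difference = 61/16 − 19/8 = 23/16.

23/16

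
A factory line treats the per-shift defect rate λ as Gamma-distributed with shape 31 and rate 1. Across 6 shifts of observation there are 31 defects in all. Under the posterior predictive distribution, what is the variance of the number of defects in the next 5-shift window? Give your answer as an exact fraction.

3720/49

Total count 31 over total exposure 6 shifts.
Conjugate update: add total count to the shape and total exposure to the rate, giving Gamma(62, 7).
The posterior predictive for a window of length T is Negative Binomial with variance T·α'·(β'+T)/β'² = 5·62·12/49 = 3720/49.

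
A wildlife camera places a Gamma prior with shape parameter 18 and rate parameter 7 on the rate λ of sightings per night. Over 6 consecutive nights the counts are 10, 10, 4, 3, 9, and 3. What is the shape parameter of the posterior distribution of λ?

Total count: 10 + 10 + 4 + 3 + 9 + 3 = 39.
Total exposure: 6 nights.
Gamma(α, β) with Poisson data over total exposure Σt gives posterior Gamma(α+Σx, β+Σt) = Gamma(57, 13).

57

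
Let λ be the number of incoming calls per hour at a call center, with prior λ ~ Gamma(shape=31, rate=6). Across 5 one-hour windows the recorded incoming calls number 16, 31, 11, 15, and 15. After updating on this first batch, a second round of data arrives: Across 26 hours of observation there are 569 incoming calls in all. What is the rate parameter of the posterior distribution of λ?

Total count: 16 + 31 + 11 + 15 + 15 = 88.
Total exposure: 5 hours.
After the first batch: Gamma(31 + 88, 6 + 5) = Gamma(119, 11).
Total count 569 over total exposure 26 hours.
After the second batch: Gamma(119 + 569, 11 + 26) = Gamma(688, 37).

37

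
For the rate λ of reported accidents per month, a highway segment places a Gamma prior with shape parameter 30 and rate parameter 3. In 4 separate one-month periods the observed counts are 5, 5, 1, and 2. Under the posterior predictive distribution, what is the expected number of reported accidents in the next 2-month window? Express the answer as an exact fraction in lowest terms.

86/7

Total count: 5 + 5 + 1 + 2 = 13.
Total exposure: 4 months.
Posterior: α' = 30 + 13 = 43, β' = 3 + 4 = 7.
Predictive mean over a 2-month window = T·E[λ|data] = 2·43/7 = 86/7.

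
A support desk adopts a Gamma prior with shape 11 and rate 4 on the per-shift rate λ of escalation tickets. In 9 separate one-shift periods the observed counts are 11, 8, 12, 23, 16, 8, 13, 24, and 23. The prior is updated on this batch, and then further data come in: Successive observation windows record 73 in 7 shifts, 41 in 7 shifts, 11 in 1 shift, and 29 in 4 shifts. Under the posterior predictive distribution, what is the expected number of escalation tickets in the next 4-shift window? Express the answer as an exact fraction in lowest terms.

303/8

Total count: 11 + 8 + 12 + 23 + 16 + 8 + 13 + 24 + 23 = 138.
Total exposure: 9 shifts.
After the first batch: Gamma(11 + 138, 4 + 9) = Gamma(149, 13).
Total count: 73 + 41 + 11 + 29 = 154.
Total exposure: 7 + 7 + 1 + 4 = 19 shifts.
After the second batch: Gamma(149 + 154, 13 + 19) = Gamma(303, 32).
Predictive mean over a 4-shift window = T·E[λ|data] = 4·303/32 = 303/8.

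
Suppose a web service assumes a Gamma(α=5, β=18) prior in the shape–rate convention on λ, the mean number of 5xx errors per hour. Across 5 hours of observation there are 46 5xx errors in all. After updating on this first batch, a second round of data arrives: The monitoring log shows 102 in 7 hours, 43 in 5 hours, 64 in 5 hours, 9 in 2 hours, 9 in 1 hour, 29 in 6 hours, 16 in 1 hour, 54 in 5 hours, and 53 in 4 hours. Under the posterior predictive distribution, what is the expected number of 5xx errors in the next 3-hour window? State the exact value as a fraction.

1290/59

Total count 46 over total exposure 5 hours.
After the first batch: Gamma(5 + 46, 18 + 5) = Gamma(51, 23).
Total count: 102 + 43 + 64 + 9 + 9 + 29 + 16 + 54 + 53 = 379.
Total exposure: 7 + 5 + 5 + 2 + 1 + 6 + 1 + 5 + 4 = 36 hours.
After the second batch: Gamma(51 + 379, 23 + 36) = Gamma(430, 59).
Predictive mean over a 3-hour window = T·E[λ|data] = 3·430/59 = 1290/59.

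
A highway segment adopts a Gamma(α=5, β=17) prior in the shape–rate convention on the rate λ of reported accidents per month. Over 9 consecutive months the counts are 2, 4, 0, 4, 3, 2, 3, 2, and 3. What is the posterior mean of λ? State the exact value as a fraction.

14/13

Total count: 2 + 4 + 0 + 4 + 3 + 2 + 3 + 2 + 3 = 23.
Total exposure: 9 months.
Conjugate update: add total count to the shape and total exposure to the rate, giving Gamma(28, 26).
Posterior mean = α'/β' = 28/26 = 14/13.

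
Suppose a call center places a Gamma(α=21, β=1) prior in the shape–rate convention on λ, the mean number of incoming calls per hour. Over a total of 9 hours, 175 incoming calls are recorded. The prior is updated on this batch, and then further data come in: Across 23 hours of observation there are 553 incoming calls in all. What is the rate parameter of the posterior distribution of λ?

Total count 175 over total exposure 9 hours.
After the first batch: Gamma(21 + 175, 1 + 9) = Gamma(196, 10).
Total count 553 over total exposure 23 hours.
After the second batch: Gamma(196 + 553, 10 + 23) = Gamma(749, 33).

33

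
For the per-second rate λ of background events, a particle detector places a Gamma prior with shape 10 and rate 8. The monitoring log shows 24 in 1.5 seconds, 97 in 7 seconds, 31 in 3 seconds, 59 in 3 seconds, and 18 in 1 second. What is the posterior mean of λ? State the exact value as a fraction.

Total count: 24 + 97 + 31 + 59 + 18 = 229.
Total exposure: 1.5 + 7 + 3 + 3 + 1 = 15.5 seconds.
Conjugate update: add total count to the shape and total exposure to the rate, giving Gamma(239, 47/2).
Posterior mean = α'/β' = 239/(47/2) = 478/47.

478/47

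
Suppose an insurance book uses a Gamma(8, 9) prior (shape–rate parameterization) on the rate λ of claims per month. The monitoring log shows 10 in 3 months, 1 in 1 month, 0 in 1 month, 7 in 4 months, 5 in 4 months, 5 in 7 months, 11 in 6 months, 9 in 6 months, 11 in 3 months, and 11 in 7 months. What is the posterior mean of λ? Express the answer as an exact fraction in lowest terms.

26/17

Total count: 10 + 1 + 0 + 7 + 5 + 5 + 11 + 9 + 11 + 11 = 70.
Total exposure: 3 + 1 + 1 + 4 + 4 + 7 + 6 + 6 + 3 + 7 = 42 months.
By Gamma–Poisson conjugacy, the posterior is Gamma(α + Σx, β + Σt) = Gamma(8 + 70, 9 + 42) = Gamma(78, 51).
Posterior mean = α'/β' = 78/51 = 26/17.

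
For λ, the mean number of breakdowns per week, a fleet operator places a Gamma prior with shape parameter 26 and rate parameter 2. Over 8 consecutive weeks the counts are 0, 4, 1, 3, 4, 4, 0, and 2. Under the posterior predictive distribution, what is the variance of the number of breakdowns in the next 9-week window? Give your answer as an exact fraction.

Total count: 0 + 4 + 1 + 3 + 4 + 4 + 0 + 2 = 18.
Total exposure: 8 weeks.
Conjugate update: add total count to the shape and total exposure to the rate, giving Gamma(44, 10).
The posterior predictive for a window of length T is Negative Binomial with variance T·α'·(β'+T)/β'² = 9·44·19/100 = 1881/25.

1881/25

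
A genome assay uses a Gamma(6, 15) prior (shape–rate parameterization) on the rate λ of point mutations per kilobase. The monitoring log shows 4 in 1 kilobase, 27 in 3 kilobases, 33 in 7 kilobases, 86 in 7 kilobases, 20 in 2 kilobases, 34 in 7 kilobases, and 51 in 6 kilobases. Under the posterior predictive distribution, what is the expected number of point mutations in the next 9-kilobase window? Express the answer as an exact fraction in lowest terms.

Total count: 4 + 27 + 33 + 86 + 20 + 34 + 51 = 255.
Total exposure: 1 + 3 + 7 + 7 + 2 + 7 + 6 = 33 kilobases.
The Gamma prior is conjugate for the Poisson rate, so λ | data ~ Gamma(6+255, 15+33) = Gamma(261, 48).
Predictive mean over a 9-kilobase window = T·E[λ|data] = 9·261/48 = 783/16.

783/16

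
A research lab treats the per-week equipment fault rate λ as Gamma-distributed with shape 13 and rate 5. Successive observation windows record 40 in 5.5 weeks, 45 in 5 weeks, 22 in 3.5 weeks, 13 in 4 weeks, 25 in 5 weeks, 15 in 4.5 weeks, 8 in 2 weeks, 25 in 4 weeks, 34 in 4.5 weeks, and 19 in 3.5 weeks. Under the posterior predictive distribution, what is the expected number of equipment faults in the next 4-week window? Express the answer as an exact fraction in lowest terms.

Total count: 40 + 45 + 22 + 13 + 25 + 15 + 8 + 25 + 34 + 19 = 246.
Total exposure: 5.5 + 5 + 3.5 + 4 + 5 + 4.5 + 2 + 4 + 4.5 + 3.5 = 41.5 weeks.
Posterior: α' = 13 + 246 = 259, β' = 5 + 41.5 = 93/2.
Predictive mean over a 4-week window = T·E[λ|data] = 4·259/(93/2) = 2072/93.

2072/93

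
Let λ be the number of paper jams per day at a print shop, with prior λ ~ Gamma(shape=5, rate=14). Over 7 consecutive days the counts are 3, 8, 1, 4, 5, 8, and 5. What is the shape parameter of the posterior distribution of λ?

Total count: 3 + 8 + 1 + 4 + 5 + 8 + 5 = 34.
Total exposure: 7 days.
Posterior: α' = 5 + 34 = 39, β' = 14 + 7 = 21.

39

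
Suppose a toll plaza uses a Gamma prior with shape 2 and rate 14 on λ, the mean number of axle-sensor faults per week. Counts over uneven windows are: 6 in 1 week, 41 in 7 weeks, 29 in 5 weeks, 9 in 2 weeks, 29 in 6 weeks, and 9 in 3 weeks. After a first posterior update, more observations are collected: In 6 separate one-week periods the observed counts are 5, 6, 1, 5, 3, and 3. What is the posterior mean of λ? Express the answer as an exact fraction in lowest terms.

37/11

Total count: 6 + 41 + 29 + 9 + 29 + 9 = 123.
Total exposure: 1 + 7 + 5 + 2 + 6 + 3 = 24 weeks.
After the first batch: Gamma(2 + 123, 14 + 24) = Gamma(125, 38).
Total count: 5 + 6 + 1 + 5 + 3 + 3 = 23.
Total exposure: 6 weeks.
After the second batch: Gamma(125 + 23, 38 + 6) = Gamma(148, 44).
Posterior mean = α'/β' = 148/44 = 37/11.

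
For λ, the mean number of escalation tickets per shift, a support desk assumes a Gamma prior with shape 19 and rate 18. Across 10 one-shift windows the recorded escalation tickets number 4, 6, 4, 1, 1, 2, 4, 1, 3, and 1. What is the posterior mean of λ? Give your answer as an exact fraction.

23/14

Total count: 4 + 6 + 4 + 1 + 1 + 2 + 4 + 1 + 3 + 1 = 27.
Total exposure: 10 shifts.
The Gamma prior is conjugate for the Poisson rate, so λ | data ~ Gamma(19+27, 18+10) = Gamma(46, 28).
Posterior mean = α'/β' = 46/28 = 23/14.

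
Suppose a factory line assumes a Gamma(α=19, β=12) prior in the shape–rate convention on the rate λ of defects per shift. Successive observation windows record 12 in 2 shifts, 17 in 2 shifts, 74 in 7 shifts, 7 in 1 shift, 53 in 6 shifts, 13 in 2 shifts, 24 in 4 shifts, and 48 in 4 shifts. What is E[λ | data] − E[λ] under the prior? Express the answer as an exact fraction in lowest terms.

Total count: 12 + 17 + 74 + 7 + 53 + 13 + 24 + 48 = 248.
Total exposure: 2 + 2 + 7 + 1 + 6 + 2 + 4 + 4 = 28 shifts.
By Gamma–Poisson conjugacy, the posterior is Gamma(α + Σx, β + Σt) = Gamma(19 + 248, 12 + 28) = Gamma(267, 40).
Posterior mean = 267/40 = 267/40; prior mean = 19/12 = 19/12. Difference = 267/40 − 19/12 = 611/120.

611/120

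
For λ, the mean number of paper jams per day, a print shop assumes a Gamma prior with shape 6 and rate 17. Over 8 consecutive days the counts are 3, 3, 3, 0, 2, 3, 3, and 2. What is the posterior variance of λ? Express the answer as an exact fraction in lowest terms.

Total count: 3 + 3 + 3 + 0 + 2 + 3 + 3 + 2 = 19.
Total exposure: 8 days.
Posterior: α' = 6 + 19 = 25, β' = 17 + 8 = 25.
Posterior variance = α'/β'² = 25/625 = 1/25.

1/25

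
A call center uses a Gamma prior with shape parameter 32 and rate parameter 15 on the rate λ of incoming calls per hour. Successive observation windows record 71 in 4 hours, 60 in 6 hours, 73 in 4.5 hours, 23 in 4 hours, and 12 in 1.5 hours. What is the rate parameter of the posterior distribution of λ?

Total count: 71 + 60 + 73 + 23 + 12 = 239.
Total exposure: 4 + 6 + 4.5 + 4 + 1.5 = 20 hours.
Posterior: α' = 32 + 239 = 271, β' = 15 + 20 = 35.

35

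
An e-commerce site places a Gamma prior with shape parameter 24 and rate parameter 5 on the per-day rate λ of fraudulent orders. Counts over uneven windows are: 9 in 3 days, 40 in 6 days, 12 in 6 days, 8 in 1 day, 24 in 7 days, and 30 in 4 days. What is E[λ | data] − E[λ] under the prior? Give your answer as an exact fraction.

-33/160

Total count: 9 + 40 + 12 + 8 + 24 + 30 = 123.
Total exposure: 3 + 6 + 6 + 1 + 7 + 4 = 27 days.
Posterior: α' = 24 + 123 = 147, β' = 5 + 27 = 32.
Posterior mean = 147/32 = 147/32; prior mean = 24/5 = 24/5. Difference = 147/32 − 24/5 = -33/160.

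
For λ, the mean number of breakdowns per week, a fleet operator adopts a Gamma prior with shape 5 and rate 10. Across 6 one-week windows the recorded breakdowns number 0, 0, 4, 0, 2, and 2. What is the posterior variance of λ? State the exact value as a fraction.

13/256

Total count: 0 + 0 + 4 + 0 + 2 + 2 = 8.
Total exposure: 6 weeks.
Posterior: α' = 5 + 8 = 13, β' = 10 + 6 = 16.
Posterior variance = α'/β'² = 13/256.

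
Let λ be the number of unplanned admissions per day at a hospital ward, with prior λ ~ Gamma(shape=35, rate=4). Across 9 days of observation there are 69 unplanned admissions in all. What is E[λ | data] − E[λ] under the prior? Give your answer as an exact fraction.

-3/4

Total count 69 over total exposure 9 days.
Conjugate update: add total count to the shape and total exposure to the rate, giving Gamma(104, 13).
Posterior mean = 104/13 = 8; prior mean = 35/4 = 35/4. Difference = 8 − 35/4 = -3/4.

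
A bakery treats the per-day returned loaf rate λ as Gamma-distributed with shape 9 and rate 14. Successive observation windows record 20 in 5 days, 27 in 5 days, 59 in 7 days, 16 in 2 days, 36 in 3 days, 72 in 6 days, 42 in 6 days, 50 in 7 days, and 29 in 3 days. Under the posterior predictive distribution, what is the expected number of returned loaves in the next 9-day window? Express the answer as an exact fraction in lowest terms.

1620/29

Total count: 20 + 27 + 59 + 16 + 36 + 72 + 42 + 50 + 29 = 351.
Total exposure: 5 + 5 + 7 + 2 + 3 + 6 + 6 + 7 + 3 = 44 days.
Posterior: α' = 9 + 351 = 360, β' = 14 + 44 = 58.
Predictive mean over a 9-day window = T·E[λ|data] = 9·360/58 = 1620/29.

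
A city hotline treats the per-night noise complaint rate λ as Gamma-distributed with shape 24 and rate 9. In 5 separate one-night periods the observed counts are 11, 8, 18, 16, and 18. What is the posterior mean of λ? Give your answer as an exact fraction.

Total count: 11 + 8 + 18 + 16 + 18 = 71.
Total exposure: 5 nights.
Conjugate update: add total count to the shape and total exposure to the rate, giving Gamma(95, 14).
Posterior mean = α'/β' = 95/14.

95/14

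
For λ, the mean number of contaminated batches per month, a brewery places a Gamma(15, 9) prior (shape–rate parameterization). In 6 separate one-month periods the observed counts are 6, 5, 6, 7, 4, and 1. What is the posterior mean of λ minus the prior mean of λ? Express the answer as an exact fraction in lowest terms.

19/15

Total count: 6 + 5 + 6 + 7 + 4 + 1 = 29.
Total exposure: 6 months.
Posterior: α' = 15 + 29 = 44, β' = 9 + 6 = 15.
Posterior mean = 44/15 = 44/15; prior mean = 15/9 = 5/3. Difference = 44/15 − 5/3 = 19/15.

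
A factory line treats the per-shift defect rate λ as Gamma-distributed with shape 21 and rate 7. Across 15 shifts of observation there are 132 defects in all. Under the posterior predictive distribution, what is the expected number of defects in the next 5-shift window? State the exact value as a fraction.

Total count 132 over total exposure 15 shifts.
The Gamma prior is conjugate for the Poisson rate, so λ | data ~ Gamma(21+132, 7+15) = Gamma(153, 22).
Predictive mean over a 5-shift window = T·E[λ|data] = 5·153/22 = 765/22.

765/22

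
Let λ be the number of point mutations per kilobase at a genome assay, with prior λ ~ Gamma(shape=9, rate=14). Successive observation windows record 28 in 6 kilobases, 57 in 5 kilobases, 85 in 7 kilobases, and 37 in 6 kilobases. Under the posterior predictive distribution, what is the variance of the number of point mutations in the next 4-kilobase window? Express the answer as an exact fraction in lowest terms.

9072/361

Total count: 28 + 57 + 85 + 37 = 207.
Total exposure: 6 + 5 + 7 + 6 = 24 kilobases.
Conjugate update: add total count to the shape and total exposure to the rate, giving Gamma(216, 38).
The posterior predictive for a window of length T is Negative Binomial with variance T·α'·(β'+T)/β'² = 4·216·42/1444 = 9072/361.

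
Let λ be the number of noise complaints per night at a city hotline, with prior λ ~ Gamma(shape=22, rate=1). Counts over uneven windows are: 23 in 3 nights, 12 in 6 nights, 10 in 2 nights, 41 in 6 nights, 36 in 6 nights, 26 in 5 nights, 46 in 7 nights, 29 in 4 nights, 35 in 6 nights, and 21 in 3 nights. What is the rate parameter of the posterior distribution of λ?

49

Total count: 23 + 12 + 10 + 41 + 36 + 26 + 46 + 29 + 35 + 21 = 279.
Total exposure: 3 + 6 + 2 + 6 + 6 + 5 + 7 + 4 + 6 + 3 = 48 nights.
By Gamma–Poisson conjugacy, the posterior is Gamma(α + Σx, β + Σt) = Gamma(22 + 279, 1 + 48) = Gamma(301, 49).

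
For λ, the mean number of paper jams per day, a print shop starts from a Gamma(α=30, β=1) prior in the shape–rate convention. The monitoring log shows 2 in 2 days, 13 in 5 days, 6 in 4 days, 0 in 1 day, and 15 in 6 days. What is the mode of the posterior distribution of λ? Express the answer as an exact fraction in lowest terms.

Total count: 2 + 13 + 6 + 0 + 15 = 36.
Total exposure: 2 + 5 + 4 + 1 + 6 = 18 days.
By Gamma–Poisson conjugacy, the posterior is Gamma(α + Σx, β + Σt) = Gamma(30 + 36, 1 + 18) = Gamma(66, 19).
Posterior mode = (α'−1)/β' = 65/19.

65/19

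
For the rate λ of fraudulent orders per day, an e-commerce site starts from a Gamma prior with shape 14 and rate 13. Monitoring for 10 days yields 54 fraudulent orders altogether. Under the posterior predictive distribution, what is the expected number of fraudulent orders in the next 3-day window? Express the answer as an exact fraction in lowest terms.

204/23

Total count 54 over total exposure 10 days.
Conjugate update: add total count to the shape and total exposure to the rate, giving Gamma(68, 23).
Predictive mean over a 3-day window = T·E[λ|data] = 3·68/23 = 204/23.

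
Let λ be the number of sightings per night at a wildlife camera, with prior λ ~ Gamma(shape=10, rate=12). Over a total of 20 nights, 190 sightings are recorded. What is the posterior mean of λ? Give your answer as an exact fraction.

Total count 190 over total exposure 20 nights.
By Gamma–Poisson conjugacy, the posterior is Gamma(α + Σx, β + Σt) = Gamma(10 + 190, 12 + 20) = Gamma(200, 32).
Posterior mean = α'/β' = 200/32 = 25/4.

25/4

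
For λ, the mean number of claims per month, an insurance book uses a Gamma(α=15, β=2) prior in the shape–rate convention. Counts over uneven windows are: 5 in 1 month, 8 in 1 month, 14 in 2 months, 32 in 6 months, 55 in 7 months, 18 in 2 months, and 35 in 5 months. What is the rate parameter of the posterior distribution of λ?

26

Total count: 5 + 8 + 14 + 32 + 55 + 18 + 35 = 167.
Total exposure: 1 + 1 + 2 + 6 + 7 + 2 + 5 = 24 months.
Posterior: α' = 15 + 167 = 182, β' = 2 + 24 = 26.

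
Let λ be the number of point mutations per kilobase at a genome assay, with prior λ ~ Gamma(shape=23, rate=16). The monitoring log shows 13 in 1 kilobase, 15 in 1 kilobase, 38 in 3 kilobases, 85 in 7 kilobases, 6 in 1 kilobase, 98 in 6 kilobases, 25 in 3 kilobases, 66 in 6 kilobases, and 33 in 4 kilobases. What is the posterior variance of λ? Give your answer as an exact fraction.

Total count: 13 + 15 + 38 + 85 + 6 + 98 + 25 + 66 + 33 = 379.
Total exposure: 1 + 1 + 3 + 7 + 1 + 6 + 3 + 6 + 4 = 32 kilobases.
Gamma(α, β) with Poisson data over total exposure Σt gives posterior Gamma(α+Σx, β+Σt) = Gamma(402, 48).
Posterior variance = α'/β'² = 402/2304 = 67/384.

67/384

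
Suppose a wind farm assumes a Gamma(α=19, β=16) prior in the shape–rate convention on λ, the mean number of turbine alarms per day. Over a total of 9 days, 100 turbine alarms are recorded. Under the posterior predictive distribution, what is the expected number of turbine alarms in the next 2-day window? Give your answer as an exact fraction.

Total count 100 over total exposure 9 days.
The Gamma prior is conjugate for the Poisson rate, so λ | data ~ Gamma(19+100, 16+9) = Gamma(119, 25).
Predictive mean over a 2-day window = T·E[λ|data] = 2·119/25 = 238/25.

238/25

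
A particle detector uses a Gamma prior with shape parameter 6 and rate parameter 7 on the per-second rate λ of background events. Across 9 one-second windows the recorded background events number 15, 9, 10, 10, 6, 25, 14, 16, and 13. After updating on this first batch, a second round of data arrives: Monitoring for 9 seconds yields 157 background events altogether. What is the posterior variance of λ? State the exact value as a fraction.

Total count: 15 + 9 + 10 + 10 + 6 + 25 + 14 + 16 + 13 = 118.
Total exposure: 9 seconds.
After the first batch: Gamma(6 + 118, 7 + 9) = Gamma(124, 16).
Total count 157 over total exposure 9 seconds.
After the second batch: Gamma(124 + 157, 16 + 9) = Gamma(281, 25).
Posterior variance = α'/β'² = 281/625.

281/625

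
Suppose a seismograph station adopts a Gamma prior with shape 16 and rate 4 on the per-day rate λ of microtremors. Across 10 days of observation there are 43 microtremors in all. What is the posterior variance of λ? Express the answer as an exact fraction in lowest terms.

59/196

Total count 43 over total exposure 10 days.
By Gamma–Poisson conjugacy, the posterior is Gamma(α + Σx, β + Σt) = Gamma(16 + 43, 4 + 10) = Gamma(59, 14).
Posterior variance = α'/β'² = 59/196.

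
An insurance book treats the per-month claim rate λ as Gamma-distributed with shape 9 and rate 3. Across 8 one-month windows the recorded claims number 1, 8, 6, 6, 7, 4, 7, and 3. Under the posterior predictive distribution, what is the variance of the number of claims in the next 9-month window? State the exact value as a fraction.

Total count: 1 + 8 + 6 + 6 + 7 + 4 + 7 + 3 = 42.
Total exposure: 8 months.
Conjugate update: add total count to the shape and total exposure to the rate, giving Gamma(51, 11).
The posterior predictive for a window of length T is Negative Binomial with variance T·α'·(β'+T)/β'² = 9·51·20/121 = 9180/121.

9180/121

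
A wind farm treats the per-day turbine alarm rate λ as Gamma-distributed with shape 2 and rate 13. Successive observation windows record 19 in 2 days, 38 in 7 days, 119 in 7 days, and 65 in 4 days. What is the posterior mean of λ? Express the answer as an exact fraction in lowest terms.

Total count: 19 + 38 + 119 + 65 = 241.
Total exposure: 2 + 7 + 7 + 4 = 20 days.
Gamma(α, β) with Poisson data over total exposure Σt gives posterior Gamma(α+Σx, β+Σt) = Gamma(243, 33).
Posterior mean = α'/β' = 243/33 = 81/11.

81/11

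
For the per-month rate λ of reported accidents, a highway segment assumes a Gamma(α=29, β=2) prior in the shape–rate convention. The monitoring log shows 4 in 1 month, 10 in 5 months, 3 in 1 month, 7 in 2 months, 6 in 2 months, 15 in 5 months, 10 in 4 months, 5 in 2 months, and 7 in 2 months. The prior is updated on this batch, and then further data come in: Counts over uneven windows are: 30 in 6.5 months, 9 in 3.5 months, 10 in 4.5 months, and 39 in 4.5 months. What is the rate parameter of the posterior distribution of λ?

45

Total count: 4 + 10 + 3 + 7 + 6 + 15 + 10 + 5 + 7 = 67.
Total exposure: 1 + 5 + 1 + 2 + 2 + 5 + 4 + 2 + 2 = 24 months.
After the first batch: Gamma(29 + 67, 2 + 24) = Gamma(96, 26).
Total count: 30 + 9 + 10 + 39 = 88.
Total exposure: 6.5 + 3.5 + 4.5 + 4.5 = 19 months.
After the second batch: Gamma(96 + 88, 26 + 19) = Gamma(184, 45).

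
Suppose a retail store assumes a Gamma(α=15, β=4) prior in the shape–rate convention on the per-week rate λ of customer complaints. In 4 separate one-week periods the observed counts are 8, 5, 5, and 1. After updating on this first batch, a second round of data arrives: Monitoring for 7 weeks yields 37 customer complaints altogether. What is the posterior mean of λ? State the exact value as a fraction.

71/15

Total count: 8 + 5 + 5 + 1 = 19.
Total exposure: 4 weeks.
After the first batch: Gamma(15 + 19, 4 + 4) = Gamma(34, 8).
Total count 37 over total exposure 7 weeks.
After the second batch: Gamma(34 + 37, 8 + 7) = Gamma(71, 15).
Posterior mean = α'/β' = 71/15.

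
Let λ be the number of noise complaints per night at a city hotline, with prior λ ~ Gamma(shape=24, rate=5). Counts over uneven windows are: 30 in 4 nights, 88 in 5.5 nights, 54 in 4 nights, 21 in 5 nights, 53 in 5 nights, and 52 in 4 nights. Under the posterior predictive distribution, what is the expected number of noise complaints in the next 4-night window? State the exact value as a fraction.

2576/65

Total count: 30 + 88 + 54 + 21 + 53 + 52 = 298.
Total exposure: 4 + 5.5 + 4 + 5 + 5 + 4 = 27.5 nights.
Gamma(α, β) with Poisson data over total exposure Σt gives posterior Gamma(α+Σx, β+Σt) = Gamma(322, 65/2).
Predictive mean over a 4-night window = T·E[λ|data] = 4·322/(65/2) = 2576/65.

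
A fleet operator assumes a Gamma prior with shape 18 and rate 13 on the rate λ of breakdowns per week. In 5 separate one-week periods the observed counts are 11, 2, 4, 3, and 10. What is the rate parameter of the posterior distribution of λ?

18

Total count: 11 + 2 + 4 + 3 + 10 = 30.
Total exposure: 5 weeks.
Posterior: α' = 18 + 30 = 48, β' = 13 + 5 = 18.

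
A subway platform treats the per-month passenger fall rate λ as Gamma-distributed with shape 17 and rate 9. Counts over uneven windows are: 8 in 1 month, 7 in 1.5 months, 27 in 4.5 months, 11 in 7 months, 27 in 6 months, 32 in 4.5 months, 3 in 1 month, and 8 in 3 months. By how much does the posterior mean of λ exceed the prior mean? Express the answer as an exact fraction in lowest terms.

Total count: 8 + 7 + 27 + 11 + 27 + 32 + 3 + 8 = 123.
Total exposure: 1 + 1.5 + 4.5 + 7 + 6 + 4.5 + 1 + 3 = 28.5 months.
Gamma(α, β) with Poisson data over total exposure Σt gives posterior Gamma(α+Σx, β+Σt) = Gamma(140, 75/2).
Posterior mean = 140/(75/2) = 56/15; prior mean = 17/9 = 17/9. Difference = 56/15 − 17/9 = 83/45.

83/45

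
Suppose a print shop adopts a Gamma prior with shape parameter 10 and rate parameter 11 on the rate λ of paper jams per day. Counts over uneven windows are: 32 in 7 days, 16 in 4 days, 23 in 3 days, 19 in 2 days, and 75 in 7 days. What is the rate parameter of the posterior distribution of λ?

34

Total count: 32 + 16 + 23 + 19 + 75 = 165.
Total exposure: 7 + 4 + 3 + 2 + 7 = 23 days.
Conjugate update: add total count to the shape and total exposure to the rate, giving Gamma(175, 34).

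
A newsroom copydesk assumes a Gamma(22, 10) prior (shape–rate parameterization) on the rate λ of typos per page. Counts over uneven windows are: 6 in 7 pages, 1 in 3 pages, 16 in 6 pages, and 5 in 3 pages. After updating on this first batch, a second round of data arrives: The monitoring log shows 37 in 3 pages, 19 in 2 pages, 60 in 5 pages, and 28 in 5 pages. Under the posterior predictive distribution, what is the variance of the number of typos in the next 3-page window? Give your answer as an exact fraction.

13677/968

Total count: 6 + 1 + 16 + 5 = 28.
Total exposure: 7 + 3 + 6 + 3 = 19 pages.
After the first batch: Gamma(22 + 28, 10 + 19) = Gamma(50, 29).
Total count: 37 + 19 + 60 + 28 = 144.
Total exposure: 3 + 2 + 5 + 5 = 15 pages.
After the second batch: Gamma(50 + 144, 29 + 15) = Gamma(194, 44).
The posterior predictive for a window of length T is Negative Binomial with variance T·α'·(β'+T)/β'² = 3·194·47/1936 = 13677/968.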